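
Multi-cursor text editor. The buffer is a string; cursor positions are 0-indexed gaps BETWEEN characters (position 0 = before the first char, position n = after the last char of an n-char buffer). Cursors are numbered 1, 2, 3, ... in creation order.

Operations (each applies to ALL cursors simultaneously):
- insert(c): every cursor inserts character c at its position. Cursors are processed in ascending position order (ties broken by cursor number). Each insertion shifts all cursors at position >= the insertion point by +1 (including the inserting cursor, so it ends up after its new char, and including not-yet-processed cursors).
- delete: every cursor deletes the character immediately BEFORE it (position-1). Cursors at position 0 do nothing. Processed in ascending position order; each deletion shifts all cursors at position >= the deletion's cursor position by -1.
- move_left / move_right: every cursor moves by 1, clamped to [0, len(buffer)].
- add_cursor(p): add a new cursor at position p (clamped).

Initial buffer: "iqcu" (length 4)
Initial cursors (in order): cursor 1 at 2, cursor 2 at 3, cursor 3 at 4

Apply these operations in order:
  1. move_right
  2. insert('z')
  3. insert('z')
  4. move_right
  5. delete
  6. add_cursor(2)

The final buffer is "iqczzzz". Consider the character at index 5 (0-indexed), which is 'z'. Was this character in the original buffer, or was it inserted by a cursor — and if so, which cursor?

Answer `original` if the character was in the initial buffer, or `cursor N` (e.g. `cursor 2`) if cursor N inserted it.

After op 1 (move_right): buffer="iqcu" (len 4), cursors c1@3 c2@4 c3@4, authorship ....
After op 2 (insert('z')): buffer="iqczuzz" (len 7), cursors c1@4 c2@7 c3@7, authorship ...1.23
After op 3 (insert('z')): buffer="iqczzuzzzz" (len 10), cursors c1@5 c2@10 c3@10, authorship ...11.2323
After op 4 (move_right): buffer="iqczzuzzzz" (len 10), cursors c1@6 c2@10 c3@10, authorship ...11.2323
After op 5 (delete): buffer="iqczzzz" (len 7), cursors c1@5 c2@7 c3@7, authorship ...1123
After op 6 (add_cursor(2)): buffer="iqczzzz" (len 7), cursors c4@2 c1@5 c2@7 c3@7, authorship ...1123
Authorship (.=original, N=cursor N): . . . 1 1 2 3
Index 5: author = 2

Answer: cursor 2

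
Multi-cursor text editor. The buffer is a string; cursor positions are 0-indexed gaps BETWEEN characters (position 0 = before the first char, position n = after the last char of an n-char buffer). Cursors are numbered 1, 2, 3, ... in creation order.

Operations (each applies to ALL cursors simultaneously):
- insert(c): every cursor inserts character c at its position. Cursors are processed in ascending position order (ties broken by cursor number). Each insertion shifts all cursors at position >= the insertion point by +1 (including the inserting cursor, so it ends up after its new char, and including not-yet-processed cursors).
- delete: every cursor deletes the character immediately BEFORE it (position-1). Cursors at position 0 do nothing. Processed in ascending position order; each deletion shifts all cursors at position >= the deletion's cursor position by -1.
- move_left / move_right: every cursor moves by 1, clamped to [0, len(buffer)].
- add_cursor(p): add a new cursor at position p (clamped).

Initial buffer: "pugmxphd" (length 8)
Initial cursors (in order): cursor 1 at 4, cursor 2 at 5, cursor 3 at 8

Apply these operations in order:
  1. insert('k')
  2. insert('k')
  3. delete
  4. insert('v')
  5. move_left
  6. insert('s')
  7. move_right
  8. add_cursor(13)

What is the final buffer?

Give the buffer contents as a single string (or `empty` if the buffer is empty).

Answer: pugmksvxksvphdksv

Derivation:
After op 1 (insert('k')): buffer="pugmkxkphdk" (len 11), cursors c1@5 c2@7 c3@11, authorship ....1.2...3
After op 2 (insert('k')): buffer="pugmkkxkkphdkk" (len 14), cursors c1@6 c2@9 c3@14, authorship ....11.22...33
After op 3 (delete): buffer="pugmkxkphdk" (len 11), cursors c1@5 c2@7 c3@11, authorship ....1.2...3
After op 4 (insert('v')): buffer="pugmkvxkvphdkv" (len 14), cursors c1@6 c2@9 c3@14, authorship ....11.22...33
After op 5 (move_left): buffer="pugmkvxkvphdkv" (len 14), cursors c1@5 c2@8 c3@13, authorship ....11.22...33
After op 6 (insert('s')): buffer="pugmksvxksvphdksv" (len 17), cursors c1@6 c2@10 c3@16, authorship ....111.222...333
After op 7 (move_right): buffer="pugmksvxksvphdksv" (len 17), cursors c1@7 c2@11 c3@17, authorship ....111.222...333
After op 8 (add_cursor(13)): buffer="pugmksvxksvphdksv" (len 17), cursors c1@7 c2@11 c4@13 c3@17, authorship ....111.222...333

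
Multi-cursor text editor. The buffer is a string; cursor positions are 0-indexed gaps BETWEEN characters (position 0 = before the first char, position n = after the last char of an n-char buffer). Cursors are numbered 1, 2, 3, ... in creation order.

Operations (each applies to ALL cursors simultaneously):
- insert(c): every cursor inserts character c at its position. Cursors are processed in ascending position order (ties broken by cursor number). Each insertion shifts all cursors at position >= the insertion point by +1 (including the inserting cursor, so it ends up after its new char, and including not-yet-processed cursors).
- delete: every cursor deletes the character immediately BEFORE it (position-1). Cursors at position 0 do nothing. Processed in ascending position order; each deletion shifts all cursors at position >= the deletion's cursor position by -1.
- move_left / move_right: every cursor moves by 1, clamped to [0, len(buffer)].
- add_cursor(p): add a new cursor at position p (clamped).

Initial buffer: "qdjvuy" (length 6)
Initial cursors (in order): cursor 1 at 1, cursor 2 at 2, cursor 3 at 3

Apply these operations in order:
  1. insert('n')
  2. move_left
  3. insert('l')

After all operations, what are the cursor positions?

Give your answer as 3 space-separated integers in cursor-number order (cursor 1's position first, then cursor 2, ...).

After op 1 (insert('n')): buffer="qndnjnvuy" (len 9), cursors c1@2 c2@4 c3@6, authorship .1.2.3...
After op 2 (move_left): buffer="qndnjnvuy" (len 9), cursors c1@1 c2@3 c3@5, authorship .1.2.3...
After op 3 (insert('l')): buffer="qlndlnjlnvuy" (len 12), cursors c1@2 c2@5 c3@8, authorship .11.22.33...

Answer: 2 5 8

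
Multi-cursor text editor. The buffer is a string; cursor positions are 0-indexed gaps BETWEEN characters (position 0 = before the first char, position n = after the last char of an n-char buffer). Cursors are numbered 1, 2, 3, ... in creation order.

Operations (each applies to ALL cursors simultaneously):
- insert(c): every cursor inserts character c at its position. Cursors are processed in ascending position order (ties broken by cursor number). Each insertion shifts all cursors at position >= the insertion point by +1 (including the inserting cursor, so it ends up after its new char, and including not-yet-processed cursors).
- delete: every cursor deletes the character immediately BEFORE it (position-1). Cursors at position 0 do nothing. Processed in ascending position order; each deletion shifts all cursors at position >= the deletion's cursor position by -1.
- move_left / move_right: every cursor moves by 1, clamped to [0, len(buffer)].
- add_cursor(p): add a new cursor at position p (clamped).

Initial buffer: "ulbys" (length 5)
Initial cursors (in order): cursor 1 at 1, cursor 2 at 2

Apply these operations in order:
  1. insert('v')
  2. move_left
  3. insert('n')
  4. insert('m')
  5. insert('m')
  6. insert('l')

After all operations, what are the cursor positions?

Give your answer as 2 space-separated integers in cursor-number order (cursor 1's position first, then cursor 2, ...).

After op 1 (insert('v')): buffer="uvlvbys" (len 7), cursors c1@2 c2@4, authorship .1.2...
After op 2 (move_left): buffer="uvlvbys" (len 7), cursors c1@1 c2@3, authorship .1.2...
After op 3 (insert('n')): buffer="unvlnvbys" (len 9), cursors c1@2 c2@5, authorship .11.22...
After op 4 (insert('m')): buffer="unmvlnmvbys" (len 11), cursors c1@3 c2@7, authorship .111.222...
After op 5 (insert('m')): buffer="unmmvlnmmvbys" (len 13), cursors c1@4 c2@9, authorship .1111.2222...
After op 6 (insert('l')): buffer="unmmlvlnmmlvbys" (len 15), cursors c1@5 c2@11, authorship .11111.22222...

Answer: 5 11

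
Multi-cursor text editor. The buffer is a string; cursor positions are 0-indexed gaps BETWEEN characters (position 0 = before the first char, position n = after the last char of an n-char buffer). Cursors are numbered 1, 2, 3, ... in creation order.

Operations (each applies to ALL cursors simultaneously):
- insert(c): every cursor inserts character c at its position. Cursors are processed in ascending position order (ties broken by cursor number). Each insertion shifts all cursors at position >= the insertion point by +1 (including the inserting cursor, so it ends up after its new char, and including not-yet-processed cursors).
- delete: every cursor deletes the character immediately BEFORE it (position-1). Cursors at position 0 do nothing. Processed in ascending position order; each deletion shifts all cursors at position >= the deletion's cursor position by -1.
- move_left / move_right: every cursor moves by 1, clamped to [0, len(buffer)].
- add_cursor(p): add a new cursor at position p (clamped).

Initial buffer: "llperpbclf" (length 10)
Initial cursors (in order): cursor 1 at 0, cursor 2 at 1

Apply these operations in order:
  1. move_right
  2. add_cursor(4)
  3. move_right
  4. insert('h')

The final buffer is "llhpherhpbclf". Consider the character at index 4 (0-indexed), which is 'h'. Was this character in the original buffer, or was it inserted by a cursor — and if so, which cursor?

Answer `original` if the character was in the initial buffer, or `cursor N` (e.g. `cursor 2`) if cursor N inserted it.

Answer: cursor 2

Derivation:
After op 1 (move_right): buffer="llperpbclf" (len 10), cursors c1@1 c2@2, authorship ..........
After op 2 (add_cursor(4)): buffer="llperpbclf" (len 10), cursors c1@1 c2@2 c3@4, authorship ..........
After op 3 (move_right): buffer="llperpbclf" (len 10), cursors c1@2 c2@3 c3@5, authorship ..........
After op 4 (insert('h')): buffer="llhpherhpbclf" (len 13), cursors c1@3 c2@5 c3@8, authorship ..1.2..3.....
Authorship (.=original, N=cursor N): . . 1 . 2 . . 3 . . . . .
Index 4: author = 2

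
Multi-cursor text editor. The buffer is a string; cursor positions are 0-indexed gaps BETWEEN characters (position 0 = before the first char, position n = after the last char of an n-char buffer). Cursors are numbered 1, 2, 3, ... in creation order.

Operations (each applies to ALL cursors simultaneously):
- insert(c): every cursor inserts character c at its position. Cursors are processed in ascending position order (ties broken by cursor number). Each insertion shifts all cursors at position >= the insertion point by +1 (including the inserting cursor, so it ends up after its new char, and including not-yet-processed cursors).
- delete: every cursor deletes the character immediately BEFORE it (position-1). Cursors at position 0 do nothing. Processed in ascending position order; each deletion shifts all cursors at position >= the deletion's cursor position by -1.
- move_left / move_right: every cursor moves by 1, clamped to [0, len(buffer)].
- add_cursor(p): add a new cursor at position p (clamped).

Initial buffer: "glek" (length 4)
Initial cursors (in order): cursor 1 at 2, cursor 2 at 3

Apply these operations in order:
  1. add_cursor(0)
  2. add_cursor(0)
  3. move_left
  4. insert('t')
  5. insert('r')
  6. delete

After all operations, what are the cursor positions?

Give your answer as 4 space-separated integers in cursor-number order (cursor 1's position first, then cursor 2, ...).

Answer: 4 6 2 2

Derivation:
After op 1 (add_cursor(0)): buffer="glek" (len 4), cursors c3@0 c1@2 c2@3, authorship ....
After op 2 (add_cursor(0)): buffer="glek" (len 4), cursors c3@0 c4@0 c1@2 c2@3, authorship ....
After op 3 (move_left): buffer="glek" (len 4), cursors c3@0 c4@0 c1@1 c2@2, authorship ....
After op 4 (insert('t')): buffer="ttgtltek" (len 8), cursors c3@2 c4@2 c1@4 c2@6, authorship 34.1.2..
After op 5 (insert('r')): buffer="ttrrgtrltrek" (len 12), cursors c3@4 c4@4 c1@7 c2@10, authorship 3434.11.22..
After op 6 (delete): buffer="ttgtltek" (len 8), cursors c3@2 c4@2 c1@4 c2@6, authorship 34.1.2..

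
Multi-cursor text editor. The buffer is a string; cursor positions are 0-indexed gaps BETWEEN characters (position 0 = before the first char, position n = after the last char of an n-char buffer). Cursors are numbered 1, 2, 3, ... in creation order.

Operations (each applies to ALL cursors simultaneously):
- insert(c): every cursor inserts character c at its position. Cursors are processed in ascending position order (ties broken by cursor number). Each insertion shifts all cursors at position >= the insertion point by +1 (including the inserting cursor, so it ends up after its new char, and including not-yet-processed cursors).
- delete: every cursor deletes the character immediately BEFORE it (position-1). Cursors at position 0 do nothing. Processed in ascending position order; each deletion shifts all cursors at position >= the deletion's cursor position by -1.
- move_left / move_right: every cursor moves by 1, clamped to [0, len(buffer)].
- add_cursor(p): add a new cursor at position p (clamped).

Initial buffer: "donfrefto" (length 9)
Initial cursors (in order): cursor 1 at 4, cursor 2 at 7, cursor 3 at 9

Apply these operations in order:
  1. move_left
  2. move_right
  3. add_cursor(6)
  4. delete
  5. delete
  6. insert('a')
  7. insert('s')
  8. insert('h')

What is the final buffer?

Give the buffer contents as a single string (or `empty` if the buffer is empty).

Answer: daaaasssshhhh

Derivation:
After op 1 (move_left): buffer="donfrefto" (len 9), cursors c1@3 c2@6 c3@8, authorship .........
After op 2 (move_right): buffer="donfrefto" (len 9), cursors c1@4 c2@7 c3@9, authorship .........
After op 3 (add_cursor(6)): buffer="donfrefto" (len 9), cursors c1@4 c4@6 c2@7 c3@9, authorship .........
After op 4 (delete): buffer="donrt" (len 5), cursors c1@3 c2@4 c4@4 c3@5, authorship .....
After op 5 (delete): buffer="d" (len 1), cursors c1@1 c2@1 c3@1 c4@1, authorship .
After op 6 (insert('a')): buffer="daaaa" (len 5), cursors c1@5 c2@5 c3@5 c4@5, authorship .1234
After op 7 (insert('s')): buffer="daaaassss" (len 9), cursors c1@9 c2@9 c3@9 c4@9, authorship .12341234
After op 8 (insert('h')): buffer="daaaasssshhhh" (len 13), cursors c1@13 c2@13 c3@13 c4@13, authorship .123412341234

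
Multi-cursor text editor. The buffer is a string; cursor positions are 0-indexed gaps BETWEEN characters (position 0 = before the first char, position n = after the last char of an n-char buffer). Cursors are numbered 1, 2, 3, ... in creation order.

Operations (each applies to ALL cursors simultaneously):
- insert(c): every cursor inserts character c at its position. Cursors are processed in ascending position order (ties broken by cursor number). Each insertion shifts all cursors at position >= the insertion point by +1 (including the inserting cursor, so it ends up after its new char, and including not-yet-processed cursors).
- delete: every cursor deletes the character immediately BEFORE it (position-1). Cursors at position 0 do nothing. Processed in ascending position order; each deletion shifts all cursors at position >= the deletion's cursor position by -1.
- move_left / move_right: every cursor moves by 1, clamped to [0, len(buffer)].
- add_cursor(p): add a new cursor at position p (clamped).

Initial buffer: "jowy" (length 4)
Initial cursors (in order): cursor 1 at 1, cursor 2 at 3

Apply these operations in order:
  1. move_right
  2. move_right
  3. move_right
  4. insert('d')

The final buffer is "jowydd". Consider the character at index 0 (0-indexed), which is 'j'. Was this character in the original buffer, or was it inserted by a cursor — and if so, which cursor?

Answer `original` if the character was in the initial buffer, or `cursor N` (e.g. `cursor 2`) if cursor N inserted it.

After op 1 (move_right): buffer="jowy" (len 4), cursors c1@2 c2@4, authorship ....
After op 2 (move_right): buffer="jowy" (len 4), cursors c1@3 c2@4, authorship ....
After op 3 (move_right): buffer="jowy" (len 4), cursors c1@4 c2@4, authorship ....
After op 4 (insert('d')): buffer="jowydd" (len 6), cursors c1@6 c2@6, authorship ....12
Authorship (.=original, N=cursor N): . . . . 1 2
Index 0: author = original

Answer: original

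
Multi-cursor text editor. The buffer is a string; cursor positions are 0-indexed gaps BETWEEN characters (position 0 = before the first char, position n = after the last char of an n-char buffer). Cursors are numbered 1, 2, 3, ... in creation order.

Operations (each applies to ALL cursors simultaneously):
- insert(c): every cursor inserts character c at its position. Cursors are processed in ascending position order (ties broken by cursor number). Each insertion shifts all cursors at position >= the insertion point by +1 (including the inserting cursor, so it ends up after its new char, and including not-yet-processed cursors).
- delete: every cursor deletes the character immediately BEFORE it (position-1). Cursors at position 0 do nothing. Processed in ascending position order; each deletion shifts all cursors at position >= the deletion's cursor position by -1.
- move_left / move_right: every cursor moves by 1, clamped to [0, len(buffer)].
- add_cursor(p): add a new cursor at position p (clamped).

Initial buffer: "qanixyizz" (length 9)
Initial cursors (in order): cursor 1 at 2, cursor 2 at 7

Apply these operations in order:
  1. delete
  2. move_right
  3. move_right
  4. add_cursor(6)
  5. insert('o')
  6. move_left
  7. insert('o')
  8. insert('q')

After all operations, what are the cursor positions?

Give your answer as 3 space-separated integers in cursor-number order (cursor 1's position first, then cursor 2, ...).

Answer: 5 15 11

Derivation:
After op 1 (delete): buffer="qnixyzz" (len 7), cursors c1@1 c2@5, authorship .......
After op 2 (move_right): buffer="qnixyzz" (len 7), cursors c1@2 c2@6, authorship .......
After op 3 (move_right): buffer="qnixyzz" (len 7), cursors c1@3 c2@7, authorship .......
After op 4 (add_cursor(6)): buffer="qnixyzz" (len 7), cursors c1@3 c3@6 c2@7, authorship .......
After op 5 (insert('o')): buffer="qnioxyzozo" (len 10), cursors c1@4 c3@8 c2@10, authorship ...1...3.2
After op 6 (move_left): buffer="qnioxyzozo" (len 10), cursors c1@3 c3@7 c2@9, authorship ...1...3.2
After op 7 (insert('o')): buffer="qniooxyzoozoo" (len 13), cursors c1@4 c3@9 c2@12, authorship ...11...33.22
After op 8 (insert('q')): buffer="qnioqoxyzoqozoqo" (len 16), cursors c1@5 c3@11 c2@15, authorship ...111...333.222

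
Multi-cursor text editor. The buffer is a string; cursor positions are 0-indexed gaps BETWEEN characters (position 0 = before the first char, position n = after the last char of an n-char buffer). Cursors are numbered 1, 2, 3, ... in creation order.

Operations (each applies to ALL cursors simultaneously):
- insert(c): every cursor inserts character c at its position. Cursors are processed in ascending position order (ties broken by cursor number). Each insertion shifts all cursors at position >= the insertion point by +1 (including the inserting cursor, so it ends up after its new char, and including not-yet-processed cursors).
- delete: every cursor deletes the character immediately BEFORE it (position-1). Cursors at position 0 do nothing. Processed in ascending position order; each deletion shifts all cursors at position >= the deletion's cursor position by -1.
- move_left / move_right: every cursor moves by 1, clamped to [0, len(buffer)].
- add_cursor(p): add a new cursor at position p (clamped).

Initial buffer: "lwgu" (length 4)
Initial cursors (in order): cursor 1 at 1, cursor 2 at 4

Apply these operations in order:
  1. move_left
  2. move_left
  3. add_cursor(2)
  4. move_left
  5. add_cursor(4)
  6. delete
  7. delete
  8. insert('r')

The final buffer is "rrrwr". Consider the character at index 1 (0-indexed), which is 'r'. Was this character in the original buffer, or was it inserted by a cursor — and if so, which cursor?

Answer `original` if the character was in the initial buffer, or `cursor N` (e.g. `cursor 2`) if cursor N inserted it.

After op 1 (move_left): buffer="lwgu" (len 4), cursors c1@0 c2@3, authorship ....
After op 2 (move_left): buffer="lwgu" (len 4), cursors c1@0 c2@2, authorship ....
After op 3 (add_cursor(2)): buffer="lwgu" (len 4), cursors c1@0 c2@2 c3@2, authorship ....
After op 4 (move_left): buffer="lwgu" (len 4), cursors c1@0 c2@1 c3@1, authorship ....
After op 5 (add_cursor(4)): buffer="lwgu" (len 4), cursors c1@0 c2@1 c3@1 c4@4, authorship ....
After op 6 (delete): buffer="wg" (len 2), cursors c1@0 c2@0 c3@0 c4@2, authorship ..
After op 7 (delete): buffer="w" (len 1), cursors c1@0 c2@0 c3@0 c4@1, authorship .
After op 8 (insert('r')): buffer="rrrwr" (len 5), cursors c1@3 c2@3 c3@3 c4@5, authorship 123.4
Authorship (.=original, N=cursor N): 1 2 3 . 4
Index 1: author = 2

Answer: cursor 2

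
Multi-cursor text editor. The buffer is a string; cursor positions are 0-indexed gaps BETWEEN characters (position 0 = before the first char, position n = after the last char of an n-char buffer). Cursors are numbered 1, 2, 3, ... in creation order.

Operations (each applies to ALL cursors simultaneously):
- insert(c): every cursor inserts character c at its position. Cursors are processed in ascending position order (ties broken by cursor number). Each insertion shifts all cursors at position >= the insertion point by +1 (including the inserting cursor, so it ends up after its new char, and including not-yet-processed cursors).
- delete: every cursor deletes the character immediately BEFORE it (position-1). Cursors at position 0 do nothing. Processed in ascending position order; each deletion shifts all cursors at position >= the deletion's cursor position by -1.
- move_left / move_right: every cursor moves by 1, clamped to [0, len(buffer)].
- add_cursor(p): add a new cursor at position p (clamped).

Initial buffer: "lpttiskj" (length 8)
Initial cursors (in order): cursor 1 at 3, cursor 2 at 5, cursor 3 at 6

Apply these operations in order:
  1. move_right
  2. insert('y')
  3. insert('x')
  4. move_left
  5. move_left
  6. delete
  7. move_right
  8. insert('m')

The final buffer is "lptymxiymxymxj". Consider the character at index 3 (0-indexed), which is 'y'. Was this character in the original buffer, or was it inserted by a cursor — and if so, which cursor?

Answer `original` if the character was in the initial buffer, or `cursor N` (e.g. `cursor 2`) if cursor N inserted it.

After op 1 (move_right): buffer="lpttiskj" (len 8), cursors c1@4 c2@6 c3@7, authorship ........
After op 2 (insert('y')): buffer="lpttyisykyj" (len 11), cursors c1@5 c2@8 c3@10, authorship ....1..2.3.
After op 3 (insert('x')): buffer="lpttyxisyxkyxj" (len 14), cursors c1@6 c2@10 c3@13, authorship ....11..22.33.
After op 4 (move_left): buffer="lpttyxisyxkyxj" (len 14), cursors c1@5 c2@9 c3@12, authorship ....11..22.33.
After op 5 (move_left): buffer="lpttyxisyxkyxj" (len 14), cursors c1@4 c2@8 c3@11, authorship ....11..22.33.
After op 6 (delete): buffer="lptyxiyxyxj" (len 11), cursors c1@3 c2@6 c3@8, authorship ...11.2233.
After op 7 (move_right): buffer="lptyxiyxyxj" (len 11), cursors c1@4 c2@7 c3@9, authorship ...11.2233.
After op 8 (insert('m')): buffer="lptymxiymxymxj" (len 14), cursors c1@5 c2@9 c3@12, authorship ...111.222333.
Authorship (.=original, N=cursor N): . . . 1 1 1 . 2 2 2 3 3 3 .
Index 3: author = 1

Answer: cursor 1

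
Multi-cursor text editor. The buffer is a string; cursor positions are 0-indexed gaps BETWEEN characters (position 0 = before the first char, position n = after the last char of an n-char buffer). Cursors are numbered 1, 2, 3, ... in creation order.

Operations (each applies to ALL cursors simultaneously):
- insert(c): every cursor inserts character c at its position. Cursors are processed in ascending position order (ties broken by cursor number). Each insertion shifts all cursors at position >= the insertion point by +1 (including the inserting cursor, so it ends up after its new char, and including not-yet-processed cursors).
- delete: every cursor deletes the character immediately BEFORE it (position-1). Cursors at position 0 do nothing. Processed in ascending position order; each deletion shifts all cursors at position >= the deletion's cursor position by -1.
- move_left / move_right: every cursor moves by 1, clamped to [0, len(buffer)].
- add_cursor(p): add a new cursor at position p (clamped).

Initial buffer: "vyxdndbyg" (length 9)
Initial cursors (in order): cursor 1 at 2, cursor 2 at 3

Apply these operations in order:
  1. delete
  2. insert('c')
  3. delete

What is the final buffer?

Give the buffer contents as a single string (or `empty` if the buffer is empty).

Answer: vdndbyg

Derivation:
After op 1 (delete): buffer="vdndbyg" (len 7), cursors c1@1 c2@1, authorship .......
After op 2 (insert('c')): buffer="vccdndbyg" (len 9), cursors c1@3 c2@3, authorship .12......
After op 3 (delete): buffer="vdndbyg" (len 7), cursors c1@1 c2@1, authorship .......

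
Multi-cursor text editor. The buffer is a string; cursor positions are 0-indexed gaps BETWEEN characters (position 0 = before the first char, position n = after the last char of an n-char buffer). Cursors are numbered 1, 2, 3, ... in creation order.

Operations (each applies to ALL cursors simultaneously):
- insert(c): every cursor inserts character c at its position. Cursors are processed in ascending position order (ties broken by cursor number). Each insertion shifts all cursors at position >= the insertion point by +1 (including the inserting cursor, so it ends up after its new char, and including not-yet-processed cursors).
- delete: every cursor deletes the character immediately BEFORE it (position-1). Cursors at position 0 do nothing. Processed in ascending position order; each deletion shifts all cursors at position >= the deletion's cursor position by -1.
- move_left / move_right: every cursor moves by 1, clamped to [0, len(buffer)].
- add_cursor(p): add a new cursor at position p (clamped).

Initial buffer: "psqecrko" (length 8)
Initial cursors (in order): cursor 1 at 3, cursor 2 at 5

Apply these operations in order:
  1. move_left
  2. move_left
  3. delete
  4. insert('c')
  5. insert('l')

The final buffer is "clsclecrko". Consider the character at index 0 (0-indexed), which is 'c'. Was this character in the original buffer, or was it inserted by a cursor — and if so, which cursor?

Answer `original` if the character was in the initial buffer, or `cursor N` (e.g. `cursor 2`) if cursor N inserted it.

After op 1 (move_left): buffer="psqecrko" (len 8), cursors c1@2 c2@4, authorship ........
After op 2 (move_left): buffer="psqecrko" (len 8), cursors c1@1 c2@3, authorship ........
After op 3 (delete): buffer="secrko" (len 6), cursors c1@0 c2@1, authorship ......
After op 4 (insert('c')): buffer="cscecrko" (len 8), cursors c1@1 c2@3, authorship 1.2.....
After op 5 (insert('l')): buffer="clsclecrko" (len 10), cursors c1@2 c2@5, authorship 11.22.....
Authorship (.=original, N=cursor N): 1 1 . 2 2 . . . . .
Index 0: author = 1

Answer: cursor 1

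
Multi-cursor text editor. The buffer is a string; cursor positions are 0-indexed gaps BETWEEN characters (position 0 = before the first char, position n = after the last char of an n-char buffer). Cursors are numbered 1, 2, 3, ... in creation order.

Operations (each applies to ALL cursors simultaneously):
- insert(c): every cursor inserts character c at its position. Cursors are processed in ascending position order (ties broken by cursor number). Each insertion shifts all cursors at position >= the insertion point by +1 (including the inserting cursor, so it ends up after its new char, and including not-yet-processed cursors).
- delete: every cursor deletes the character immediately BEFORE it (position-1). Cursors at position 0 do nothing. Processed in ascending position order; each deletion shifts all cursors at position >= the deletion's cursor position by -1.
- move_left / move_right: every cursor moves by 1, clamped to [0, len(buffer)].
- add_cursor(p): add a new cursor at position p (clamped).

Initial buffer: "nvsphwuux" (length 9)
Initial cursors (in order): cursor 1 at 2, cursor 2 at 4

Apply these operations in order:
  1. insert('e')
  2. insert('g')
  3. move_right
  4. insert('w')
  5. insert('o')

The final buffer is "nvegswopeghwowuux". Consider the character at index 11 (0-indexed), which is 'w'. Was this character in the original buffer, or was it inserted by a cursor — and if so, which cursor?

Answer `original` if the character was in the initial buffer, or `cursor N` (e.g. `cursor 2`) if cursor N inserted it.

Answer: cursor 2

Derivation:
After op 1 (insert('e')): buffer="nvespehwuux" (len 11), cursors c1@3 c2@6, authorship ..1..2.....
After op 2 (insert('g')): buffer="nvegspeghwuux" (len 13), cursors c1@4 c2@8, authorship ..11..22.....
After op 3 (move_right): buffer="nvegspeghwuux" (len 13), cursors c1@5 c2@9, authorship ..11..22.....
After op 4 (insert('w')): buffer="nvegswpeghwwuux" (len 15), cursors c1@6 c2@11, authorship ..11.1.22.2....
After op 5 (insert('o')): buffer="nvegswopeghwowuux" (len 17), cursors c1@7 c2@13, authorship ..11.11.22.22....
Authorship (.=original, N=cursor N): . . 1 1 . 1 1 . 2 2 . 2 2 . . . .
Index 11: author = 2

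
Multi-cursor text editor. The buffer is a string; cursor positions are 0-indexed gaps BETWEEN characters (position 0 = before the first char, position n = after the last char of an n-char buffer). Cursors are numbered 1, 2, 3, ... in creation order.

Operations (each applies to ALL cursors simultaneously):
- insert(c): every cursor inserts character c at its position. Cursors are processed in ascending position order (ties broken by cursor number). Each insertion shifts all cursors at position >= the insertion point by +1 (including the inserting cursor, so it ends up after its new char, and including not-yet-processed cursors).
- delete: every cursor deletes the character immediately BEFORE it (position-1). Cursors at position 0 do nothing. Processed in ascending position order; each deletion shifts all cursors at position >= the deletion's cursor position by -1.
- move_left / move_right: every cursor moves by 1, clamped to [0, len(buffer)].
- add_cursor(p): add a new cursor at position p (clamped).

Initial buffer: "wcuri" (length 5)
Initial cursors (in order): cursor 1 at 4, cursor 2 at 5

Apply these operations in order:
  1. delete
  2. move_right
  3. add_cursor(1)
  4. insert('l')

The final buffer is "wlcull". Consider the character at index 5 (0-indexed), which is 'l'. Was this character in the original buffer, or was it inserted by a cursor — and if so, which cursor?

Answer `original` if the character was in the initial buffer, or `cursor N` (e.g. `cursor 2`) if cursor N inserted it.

Answer: cursor 2

Derivation:
After op 1 (delete): buffer="wcu" (len 3), cursors c1@3 c2@3, authorship ...
After op 2 (move_right): buffer="wcu" (len 3), cursors c1@3 c2@3, authorship ...
After op 3 (add_cursor(1)): buffer="wcu" (len 3), cursors c3@1 c1@3 c2@3, authorship ...
After op 4 (insert('l')): buffer="wlcull" (len 6), cursors c3@2 c1@6 c2@6, authorship .3..12
Authorship (.=original, N=cursor N): . 3 . . 1 2
Index 5: author = 2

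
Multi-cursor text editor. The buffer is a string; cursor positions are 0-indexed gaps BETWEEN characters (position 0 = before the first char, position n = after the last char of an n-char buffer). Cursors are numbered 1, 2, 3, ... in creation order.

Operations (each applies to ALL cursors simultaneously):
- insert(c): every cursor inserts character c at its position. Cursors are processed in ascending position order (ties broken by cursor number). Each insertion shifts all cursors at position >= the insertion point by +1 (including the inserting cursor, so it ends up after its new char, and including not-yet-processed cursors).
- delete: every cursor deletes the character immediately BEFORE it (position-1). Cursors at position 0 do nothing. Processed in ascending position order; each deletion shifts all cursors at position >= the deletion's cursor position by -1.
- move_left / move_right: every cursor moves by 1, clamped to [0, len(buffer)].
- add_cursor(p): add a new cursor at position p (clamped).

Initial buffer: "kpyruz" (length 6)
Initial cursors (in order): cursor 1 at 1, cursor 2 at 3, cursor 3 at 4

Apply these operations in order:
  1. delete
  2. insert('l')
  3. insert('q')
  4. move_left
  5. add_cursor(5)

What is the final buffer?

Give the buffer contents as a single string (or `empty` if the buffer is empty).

After op 1 (delete): buffer="puz" (len 3), cursors c1@0 c2@1 c3@1, authorship ...
After op 2 (insert('l')): buffer="lplluz" (len 6), cursors c1@1 c2@4 c3@4, authorship 1.23..
After op 3 (insert('q')): buffer="lqpllqquz" (len 9), cursors c1@2 c2@7 c3@7, authorship 11.2323..
After op 4 (move_left): buffer="lqpllqquz" (len 9), cursors c1@1 c2@6 c3@6, authorship 11.2323..
After op 5 (add_cursor(5)): buffer="lqpllqquz" (len 9), cursors c1@1 c4@5 c2@6 c3@6, authorship 11.2323..

Answer: lqpllqquz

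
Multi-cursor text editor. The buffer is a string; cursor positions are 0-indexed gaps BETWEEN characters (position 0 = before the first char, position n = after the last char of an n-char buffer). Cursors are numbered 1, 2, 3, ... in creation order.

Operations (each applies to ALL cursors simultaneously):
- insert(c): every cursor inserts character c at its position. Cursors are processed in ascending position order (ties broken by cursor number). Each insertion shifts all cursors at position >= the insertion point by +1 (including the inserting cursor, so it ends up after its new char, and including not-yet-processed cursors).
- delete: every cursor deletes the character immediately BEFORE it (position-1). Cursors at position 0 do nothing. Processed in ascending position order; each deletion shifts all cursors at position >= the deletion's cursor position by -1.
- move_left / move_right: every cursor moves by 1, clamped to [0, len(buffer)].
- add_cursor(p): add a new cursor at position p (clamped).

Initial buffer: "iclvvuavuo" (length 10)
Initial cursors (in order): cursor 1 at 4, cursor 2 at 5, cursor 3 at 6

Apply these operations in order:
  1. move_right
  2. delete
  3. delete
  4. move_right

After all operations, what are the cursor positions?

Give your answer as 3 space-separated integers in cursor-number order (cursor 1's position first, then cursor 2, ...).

After op 1 (move_right): buffer="iclvvuavuo" (len 10), cursors c1@5 c2@6 c3@7, authorship ..........
After op 2 (delete): buffer="iclvvuo" (len 7), cursors c1@4 c2@4 c3@4, authorship .......
After op 3 (delete): buffer="ivuo" (len 4), cursors c1@1 c2@1 c3@1, authorship ....
After op 4 (move_right): buffer="ivuo" (len 4), cursors c1@2 c2@2 c3@2, authorship ....

Answer: 2 2 2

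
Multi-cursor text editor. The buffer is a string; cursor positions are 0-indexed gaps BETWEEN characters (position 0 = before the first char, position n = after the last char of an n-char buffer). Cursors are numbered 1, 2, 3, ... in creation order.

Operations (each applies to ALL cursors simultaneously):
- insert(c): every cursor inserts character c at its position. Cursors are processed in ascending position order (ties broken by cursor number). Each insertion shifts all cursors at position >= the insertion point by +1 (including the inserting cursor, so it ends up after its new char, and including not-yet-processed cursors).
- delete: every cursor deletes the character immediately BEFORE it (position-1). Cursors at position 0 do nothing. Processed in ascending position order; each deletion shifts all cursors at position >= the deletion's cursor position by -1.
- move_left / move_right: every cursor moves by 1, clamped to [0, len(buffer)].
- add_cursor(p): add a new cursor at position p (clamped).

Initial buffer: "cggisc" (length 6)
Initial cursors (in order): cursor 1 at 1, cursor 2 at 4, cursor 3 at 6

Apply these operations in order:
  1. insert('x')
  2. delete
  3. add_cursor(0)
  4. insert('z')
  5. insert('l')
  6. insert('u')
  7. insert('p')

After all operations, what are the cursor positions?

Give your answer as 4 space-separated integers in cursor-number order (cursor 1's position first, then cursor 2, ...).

Answer: 9 16 22 4

Derivation:
After op 1 (insert('x')): buffer="cxggixscx" (len 9), cursors c1@2 c2@6 c3@9, authorship .1...2..3
After op 2 (delete): buffer="cggisc" (len 6), cursors c1@1 c2@4 c3@6, authorship ......
After op 3 (add_cursor(0)): buffer="cggisc" (len 6), cursors c4@0 c1@1 c2@4 c3@6, authorship ......
After op 4 (insert('z')): buffer="zczggizscz" (len 10), cursors c4@1 c1@3 c2@7 c3@10, authorship 4.1...2..3
After op 5 (insert('l')): buffer="zlczlggizlsczl" (len 14), cursors c4@2 c1@5 c2@10 c3@14, authorship 44.11...22..33
After op 6 (insert('u')): buffer="zluczluggizlusczlu" (len 18), cursors c4@3 c1@7 c2@13 c3@18, authorship 444.111...222..333
After op 7 (insert('p')): buffer="zlupczlupggizlupsczlup" (len 22), cursors c4@4 c1@9 c2@16 c3@22, authorship 4444.1111...2222..3333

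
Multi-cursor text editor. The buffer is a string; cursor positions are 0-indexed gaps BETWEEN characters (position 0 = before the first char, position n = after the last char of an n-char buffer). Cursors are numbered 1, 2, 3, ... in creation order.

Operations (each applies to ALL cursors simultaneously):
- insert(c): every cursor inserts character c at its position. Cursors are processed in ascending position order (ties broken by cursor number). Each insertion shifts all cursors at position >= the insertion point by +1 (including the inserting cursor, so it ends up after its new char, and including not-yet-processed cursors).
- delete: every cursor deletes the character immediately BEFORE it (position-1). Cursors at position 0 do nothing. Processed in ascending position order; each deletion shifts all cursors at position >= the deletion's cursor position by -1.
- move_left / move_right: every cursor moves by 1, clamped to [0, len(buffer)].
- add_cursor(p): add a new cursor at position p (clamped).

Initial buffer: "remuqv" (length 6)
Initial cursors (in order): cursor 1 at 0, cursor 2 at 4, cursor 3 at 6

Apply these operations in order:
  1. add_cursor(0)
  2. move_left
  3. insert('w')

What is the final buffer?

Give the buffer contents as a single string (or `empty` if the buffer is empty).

After op 1 (add_cursor(0)): buffer="remuqv" (len 6), cursors c1@0 c4@0 c2@4 c3@6, authorship ......
After op 2 (move_left): buffer="remuqv" (len 6), cursors c1@0 c4@0 c2@3 c3@5, authorship ......
After op 3 (insert('w')): buffer="wwremwuqwv" (len 10), cursors c1@2 c4@2 c2@6 c3@9, authorship 14...2..3.

Answer: wwremwuqwv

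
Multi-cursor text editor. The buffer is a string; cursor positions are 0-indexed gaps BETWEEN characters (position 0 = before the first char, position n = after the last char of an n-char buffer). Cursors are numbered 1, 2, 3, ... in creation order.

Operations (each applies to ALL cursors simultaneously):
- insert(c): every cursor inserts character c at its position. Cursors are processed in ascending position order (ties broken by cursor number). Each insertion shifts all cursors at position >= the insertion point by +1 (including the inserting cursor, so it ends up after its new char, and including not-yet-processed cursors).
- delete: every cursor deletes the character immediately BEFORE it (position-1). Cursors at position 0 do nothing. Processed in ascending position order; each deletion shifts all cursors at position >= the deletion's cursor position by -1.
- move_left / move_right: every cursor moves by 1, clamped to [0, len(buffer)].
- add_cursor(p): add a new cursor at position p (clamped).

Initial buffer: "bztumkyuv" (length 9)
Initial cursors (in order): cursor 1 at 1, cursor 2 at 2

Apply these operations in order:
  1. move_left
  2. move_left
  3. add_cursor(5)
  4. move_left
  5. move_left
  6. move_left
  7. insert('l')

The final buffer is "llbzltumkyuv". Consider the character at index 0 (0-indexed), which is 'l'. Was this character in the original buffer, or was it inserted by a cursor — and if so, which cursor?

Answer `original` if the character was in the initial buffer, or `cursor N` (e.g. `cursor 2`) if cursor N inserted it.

After op 1 (move_left): buffer="bztumkyuv" (len 9), cursors c1@0 c2@1, authorship .........
After op 2 (move_left): buffer="bztumkyuv" (len 9), cursors c1@0 c2@0, authorship .........
After op 3 (add_cursor(5)): buffer="bztumkyuv" (len 9), cursors c1@0 c2@0 c3@5, authorship .........
After op 4 (move_left): buffer="bztumkyuv" (len 9), cursors c1@0 c2@0 c3@4, authorship .........
After op 5 (move_left): buffer="bztumkyuv" (len 9), cursors c1@0 c2@0 c3@3, authorship .........
After op 6 (move_left): buffer="bztumkyuv" (len 9), cursors c1@0 c2@0 c3@2, authorship .........
After op 7 (insert('l')): buffer="llbzltumkyuv" (len 12), cursors c1@2 c2@2 c3@5, authorship 12..3.......
Authorship (.=original, N=cursor N): 1 2 . . 3 . . . . . . .
Index 0: author = 1

Answer: cursor 1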